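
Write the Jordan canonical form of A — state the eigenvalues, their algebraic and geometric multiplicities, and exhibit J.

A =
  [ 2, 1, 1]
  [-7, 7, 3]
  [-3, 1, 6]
J_3(5)

The characteristic polynomial is
  det(x·I − A) = x^3 - 15*x^2 + 75*x - 125 = (x - 5)^3

Eigenvalues and multiplicities (the geometric multiplicity of λ is n − rank(A − λI), which equals the number of Jordan blocks for λ):
  λ = 5: algebraic multiplicity = 3, geometric multiplicity = 1

Determining the block sizes for each eigenvalue:
  λ = 5: one block (gm = 1), so the single block has size am = 3 → block sizes [3]

Assembling the blocks gives a Jordan form
J =
  [5, 1, 0]
  [0, 5, 1]
  [0, 0, 5]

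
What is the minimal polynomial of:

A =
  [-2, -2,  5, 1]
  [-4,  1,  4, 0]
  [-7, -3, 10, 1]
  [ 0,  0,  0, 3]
x^3 - 9*x^2 + 27*x - 27

The characteristic polynomial is χ_A(x) = (x - 3)^4, so the eigenvalues are known. The minimal polynomial is
  m_A(x) = Π_λ (x − λ)^{k_λ}
where k_λ is the size of the *largest* Jordan block for λ (equivalently, the smallest k with (A − λI)^k v = 0 for every generalised eigenvector v of λ).

  λ = 3: largest Jordan block has size 3, contributing (x − 3)^3

So m_A(x) = (x - 3)^3 = x^3 - 9*x^2 + 27*x - 27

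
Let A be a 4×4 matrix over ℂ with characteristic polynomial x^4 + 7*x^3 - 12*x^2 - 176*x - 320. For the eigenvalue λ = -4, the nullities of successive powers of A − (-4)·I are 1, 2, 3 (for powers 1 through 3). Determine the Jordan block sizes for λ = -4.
Block sizes for λ = -4: [3]

From the dimensions of kernels of powers, the number of Jordan blocks of size at least j is d_j − d_{j−1} where d_j = dim ker(N^j) (with d_0 = 0). Computing the differences gives [1, 1, 1].
The number of blocks of size exactly k is (#blocks of size ≥ k) − (#blocks of size ≥ k + 1), so the partition is: 1 block(s) of size 3.
In nonincreasing order the block sizes are [3].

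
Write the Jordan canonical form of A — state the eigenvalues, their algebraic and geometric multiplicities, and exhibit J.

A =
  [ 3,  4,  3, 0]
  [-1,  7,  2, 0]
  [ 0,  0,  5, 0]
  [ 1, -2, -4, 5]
J_3(5) ⊕ J_1(5)

The characteristic polynomial is
  det(x·I − A) = x^4 - 20*x^3 + 150*x^2 - 500*x + 625 = (x - 5)^4

Eigenvalues and multiplicities (the geometric multiplicity of λ is n − rank(A − λI), which equals the number of Jordan blocks for λ):
  λ = 5: algebraic multiplicity = 4, geometric multiplicity = 2

Determining the block sizes for each eigenvalue:
  λ = 5: with am = 4 and gm = 2, the partition is not yet determined (e.g. several partitions of 4 into 2 parts exist). Let N = A − (5)·I. Computing rank(N^1) = 2, rank(N^2) = 1, rank(N^3) = 0; the number of blocks of size ≥ j is rank(N^{j−1}) − rank(N^j), giving [2, 1, 1]. So we have 1 block(s) of size 3, 1 block(s) of size 1 → block sizes [3, 1]

Assembling the blocks gives a Jordan form
J =
  [5, 1, 0, 0]
  [0, 5, 1, 0]
  [0, 0, 5, 0]
  [0, 0, 0, 5]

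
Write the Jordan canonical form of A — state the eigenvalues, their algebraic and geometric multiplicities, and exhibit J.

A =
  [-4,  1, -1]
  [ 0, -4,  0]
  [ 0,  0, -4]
J_2(-4) ⊕ J_1(-4)

The characteristic polynomial is
  det(x·I − A) = x^3 + 12*x^2 + 48*x + 64 = (x + 4)^3

Eigenvalues and multiplicities (the geometric multiplicity of λ is n − rank(A − λI), which equals the number of Jordan blocks for λ):
  λ = -4: algebraic multiplicity = 3, geometric multiplicity = 2

Determining the block sizes for each eigenvalue:
  λ = -4: 2 blocks summing to 3 forces exactly one block of size 2 and the rest size 1 → block sizes [2, 1]

Assembling the blocks gives a Jordan form
J =
  [-4,  1,  0]
  [ 0, -4,  0]
  [ 0,  0, -4]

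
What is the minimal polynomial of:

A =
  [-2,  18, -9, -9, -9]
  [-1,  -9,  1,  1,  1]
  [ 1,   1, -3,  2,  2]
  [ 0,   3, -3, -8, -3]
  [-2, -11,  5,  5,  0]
x^3 + 12*x^2 + 45*x + 50

The characteristic polynomial is χ_A(x) = (x + 2)*(x + 5)^4, so the eigenvalues are known. The minimal polynomial is
  m_A(x) = Π_λ (x − λ)^{k_λ}
where k_λ is the size of the *largest* Jordan block for λ (equivalently, the smallest k with (A − λI)^k v = 0 for every generalised eigenvector v of λ).

  λ = -5: largest Jordan block has size 2, contributing (x + 5)^2
  λ = -2: largest Jordan block has size 1, contributing (x + 2)

So m_A(x) = (x + 2)*(x + 5)^2 = x^3 + 12*x^2 + 45*x + 50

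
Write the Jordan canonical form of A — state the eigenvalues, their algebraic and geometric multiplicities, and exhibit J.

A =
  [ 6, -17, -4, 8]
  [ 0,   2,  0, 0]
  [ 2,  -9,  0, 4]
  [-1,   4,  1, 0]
J_2(2) ⊕ J_2(2)

The characteristic polynomial is
  det(x·I − A) = x^4 - 8*x^3 + 24*x^2 - 32*x + 16 = (x - 2)^4

Eigenvalues and multiplicities (the geometric multiplicity of λ is n − rank(A − λI), which equals the number of Jordan blocks for λ):
  λ = 2: algebraic multiplicity = 4, geometric multiplicity = 2

Determining the block sizes for each eigenvalue:
  λ = 2: with am = 4 and gm = 2, the partition is not yet determined (e.g. several partitions of 4 into 2 parts exist). Let N = A − (2)·I. Computing rank(N^1) = 2, rank(N^2) = 0; the number of blocks of size ≥ j is rank(N^{j−1}) − rank(N^j), giving [2, 2]. So we have 2 block(s) of size 2 → block sizes [2, 2]

Assembling the blocks gives a Jordan form
J =
  [2, 1, 0, 0]
  [0, 2, 0, 0]
  [0, 0, 2, 1]
  [0, 0, 0, 2]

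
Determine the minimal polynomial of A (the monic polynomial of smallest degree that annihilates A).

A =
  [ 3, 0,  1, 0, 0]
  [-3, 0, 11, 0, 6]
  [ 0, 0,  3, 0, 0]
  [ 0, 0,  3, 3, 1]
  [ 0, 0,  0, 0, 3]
x^3 - 6*x^2 + 9*x

The characteristic polynomial is χ_A(x) = x*(x - 3)^4, so the eigenvalues are known. The minimal polynomial is
  m_A(x) = Π_λ (x − λ)^{k_λ}
where k_λ is the size of the *largest* Jordan block for λ (equivalently, the smallest k with (A − λI)^k v = 0 for every generalised eigenvector v of λ).

  λ = 0: largest Jordan block has size 1, contributing (x − 0)
  λ = 3: largest Jordan block has size 2, contributing (x − 3)^2

So m_A(x) = x*(x - 3)^2 = x^3 - 6*x^2 + 9*x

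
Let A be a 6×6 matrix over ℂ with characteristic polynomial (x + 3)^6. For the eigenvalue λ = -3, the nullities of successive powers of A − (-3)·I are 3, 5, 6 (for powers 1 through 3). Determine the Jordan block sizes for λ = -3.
Block sizes for λ = -3: [3, 2, 1]

From the dimensions of kernels of powers, the number of Jordan blocks of size at least j is d_j − d_{j−1} where d_j = dim ker(N^j) (with d_0 = 0). Computing the differences gives [3, 2, 1].
The number of blocks of size exactly k is (#blocks of size ≥ k) − (#blocks of size ≥ k + 1), so the partition is: 1 block(s) of size 1, 1 block(s) of size 2, 1 block(s) of size 3.
In nonincreasing order the block sizes are [3, 2, 1].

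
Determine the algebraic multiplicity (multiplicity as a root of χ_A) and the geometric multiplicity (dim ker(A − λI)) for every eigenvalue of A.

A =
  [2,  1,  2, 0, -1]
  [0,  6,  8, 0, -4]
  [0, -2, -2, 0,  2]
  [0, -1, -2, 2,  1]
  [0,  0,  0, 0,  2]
λ = 2: alg = 5, geom = 4

Step 1 — factor the characteristic polynomial to read off the algebraic multiplicities:
  χ_A(x) = (x - 2)^5

Step 2 — compute geometric multiplicities via the rank-nullity identity g(λ) = n − rank(A − λI):
  rank(A − (2)·I) = 1, so dim ker(A − (2)·I) = n − 1 = 4

Summary:
  λ = 2: algebraic multiplicity = 5, geometric multiplicity = 4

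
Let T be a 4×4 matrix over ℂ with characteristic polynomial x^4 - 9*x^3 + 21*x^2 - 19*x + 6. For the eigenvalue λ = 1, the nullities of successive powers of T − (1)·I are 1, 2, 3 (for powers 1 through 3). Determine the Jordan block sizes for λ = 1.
Block sizes for λ = 1: [3]

From the dimensions of kernels of powers, the number of Jordan blocks of size at least j is d_j − d_{j−1} where d_j = dim ker(N^j) (with d_0 = 0). Computing the differences gives [1, 1, 1].
The number of blocks of size exactly k is (#blocks of size ≥ k) − (#blocks of size ≥ k + 1), so the partition is: 1 block(s) of size 3.
In nonincreasing order the block sizes are [3].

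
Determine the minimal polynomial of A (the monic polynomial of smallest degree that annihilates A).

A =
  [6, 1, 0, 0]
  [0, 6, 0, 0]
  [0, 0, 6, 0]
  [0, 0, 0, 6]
x^2 - 12*x + 36

The characteristic polynomial is χ_A(x) = (x - 6)^4, so the eigenvalues are known. The minimal polynomial is
  m_A(x) = Π_λ (x − λ)^{k_λ}
where k_λ is the size of the *largest* Jordan block for λ (equivalently, the smallest k with (A − λI)^k v = 0 for every generalised eigenvector v of λ).

  λ = 6: largest Jordan block has size 2, contributing (x − 6)^2

So m_A(x) = (x - 6)^2 = x^2 - 12*x + 36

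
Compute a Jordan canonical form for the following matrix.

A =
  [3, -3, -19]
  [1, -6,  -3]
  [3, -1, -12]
J_3(-5)

The characteristic polynomial is
  det(x·I − A) = x^3 + 15*x^2 + 75*x + 125 = (x + 5)^3

Eigenvalues and multiplicities (the geometric multiplicity of λ is n − rank(A − λI), which equals the number of Jordan blocks for λ):
  λ = -5: algebraic multiplicity = 3, geometric multiplicity = 1

Determining the block sizes for each eigenvalue:
  λ = -5: one block (gm = 1), so the single block has size am = 3 → block sizes [3]

Assembling the blocks gives a Jordan form
J =
  [-5,  1,  0]
  [ 0, -5,  1]
  [ 0,  0, -5]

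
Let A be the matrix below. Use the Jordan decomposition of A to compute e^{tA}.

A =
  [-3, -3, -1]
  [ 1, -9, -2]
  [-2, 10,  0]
e^{tA} =
  [t*exp(-4*t) + exp(-4*t), t^2*exp(-4*t) - 3*t*exp(-4*t), t^2*exp(-4*t)/2 - t*exp(-4*t)]
  [t*exp(-4*t), t^2*exp(-4*t) - 5*t*exp(-4*t) + exp(-4*t), t^2*exp(-4*t)/2 - 2*t*exp(-4*t)]
  [-2*t*exp(-4*t), -2*t^2*exp(-4*t) + 10*t*exp(-4*t), -t^2*exp(-4*t) + 4*t*exp(-4*t) + exp(-4*t)]

Strategy: write A = P · J · P⁻¹ where J is a Jordan canonical form, so e^{tA} = P · e^{tJ} · P⁻¹, and e^{tJ} can be computed block-by-block.

A has Jordan form
J =
  [-4,  1,  0]
  [ 0, -4,  1]
  [ 0,  0, -4]
(up to reordering of blocks).

Per-block formulas:
  For a 3×3 Jordan block J_3(-4): exp(t · J_3(-4)) = e^(-4t)·(I + t·N + (t^2/2)·N^2), where N is the 3×3 nilpotent shift.

After assembling e^{tJ} and conjugating by P, we get:

e^{tA} =
  [t*exp(-4*t) + exp(-4*t), t^2*exp(-4*t) - 3*t*exp(-4*t), t^2*exp(-4*t)/2 - t*exp(-4*t)]
  [t*exp(-4*t), t^2*exp(-4*t) - 5*t*exp(-4*t) + exp(-4*t), t^2*exp(-4*t)/2 - 2*t*exp(-4*t)]
  [-2*t*exp(-4*t), -2*t^2*exp(-4*t) + 10*t*exp(-4*t), -t^2*exp(-4*t) + 4*t*exp(-4*t) + exp(-4*t)]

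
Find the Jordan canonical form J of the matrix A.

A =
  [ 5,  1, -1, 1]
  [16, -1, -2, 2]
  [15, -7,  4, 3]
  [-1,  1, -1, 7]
J_1(-3) ⊕ J_3(6)

The characteristic polynomial is
  det(x·I − A) = x^4 - 15*x^3 + 54*x^2 + 108*x - 648 = (x - 6)^3*(x + 3)

Eigenvalues and multiplicities (the geometric multiplicity of λ is n − rank(A − λI), which equals the number of Jordan blocks for λ):
  λ = -3: algebraic multiplicity = 1, geometric multiplicity = 1
  λ = 6: algebraic multiplicity = 3, geometric multiplicity = 1

Determining the block sizes for each eigenvalue:
  λ = -3: one block (gm = 1), so the single block has size am = 1 → block sizes [1]
  λ = 6: one block (gm = 1), so the single block has size am = 3 → block sizes [3]

Assembling the blocks gives a Jordan form
J =
  [-3, 0, 0, 0]
  [ 0, 6, 1, 0]
  [ 0, 0, 6, 1]
  [ 0, 0, 0, 6]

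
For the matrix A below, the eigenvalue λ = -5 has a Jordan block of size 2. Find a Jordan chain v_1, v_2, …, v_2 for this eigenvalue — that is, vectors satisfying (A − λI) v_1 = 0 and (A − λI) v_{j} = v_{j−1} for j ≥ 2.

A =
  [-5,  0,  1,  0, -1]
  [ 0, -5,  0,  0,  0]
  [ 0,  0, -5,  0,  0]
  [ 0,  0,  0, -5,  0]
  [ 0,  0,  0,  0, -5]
A Jordan chain for λ = -5 of length 2:
v_1 = (1, 0, 0, 0, 0)ᵀ
v_2 = (0, 0, 1, 0, 0)ᵀ

Let N = A − (-5)·I. We want v_2 with N^2 v_2 = 0 but N^1 v_2 ≠ 0; then v_{j-1} := N · v_j for j = 2, …, 2.

Pick v_2 = (0, 0, 1, 0, 0)ᵀ.
Then v_1 = N · v_2 = (1, 0, 0, 0, 0)ᵀ.

Sanity check: (A − (-5)·I) v_1 = (0, 0, 0, 0, 0)ᵀ = 0. ✓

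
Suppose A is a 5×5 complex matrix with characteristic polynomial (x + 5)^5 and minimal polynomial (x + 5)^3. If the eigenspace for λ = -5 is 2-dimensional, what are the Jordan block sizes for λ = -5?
Block sizes for λ = -5: [3, 2]

Step 1 — from the characteristic polynomial, algebraic multiplicity of λ = -5 is 5. From dim ker(A − (-5)·I) = 2, there are exactly 2 Jordan blocks for λ = -5.
Step 2 — from the minimal polynomial, the factor (x + 5)^3 tells us the largest block for λ = -5 has size 3.
Step 3 — with total size 5, 2 blocks, and largest block 3, the block sizes (in nonincreasing order) are [3, 2].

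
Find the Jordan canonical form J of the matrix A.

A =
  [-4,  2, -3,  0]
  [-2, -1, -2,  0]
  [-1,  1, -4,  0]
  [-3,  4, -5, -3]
J_3(-3) ⊕ J_1(-3)

The characteristic polynomial is
  det(x·I − A) = x^4 + 12*x^3 + 54*x^2 + 108*x + 81 = (x + 3)^4

Eigenvalues and multiplicities (the geometric multiplicity of λ is n − rank(A − λI), which equals the number of Jordan blocks for λ):
  λ = -3: algebraic multiplicity = 4, geometric multiplicity = 2

Determining the block sizes for each eigenvalue:
  λ = -3: with am = 4 and gm = 2, the partition is not yet determined (e.g. several partitions of 4 into 2 parts exist). Let N = A − (-3)·I. Computing rank(N^1) = 2, rank(N^2) = 1, rank(N^3) = 0; the number of blocks of size ≥ j is rank(N^{j−1}) − rank(N^j), giving [2, 1, 1]. So we have 1 block(s) of size 3, 1 block(s) of size 1 → block sizes [3, 1]

Assembling the blocks gives a Jordan form
J =
  [-3,  1,  0,  0]
  [ 0, -3,  1,  0]
  [ 0,  0, -3,  0]
  [ 0,  0,  0, -3]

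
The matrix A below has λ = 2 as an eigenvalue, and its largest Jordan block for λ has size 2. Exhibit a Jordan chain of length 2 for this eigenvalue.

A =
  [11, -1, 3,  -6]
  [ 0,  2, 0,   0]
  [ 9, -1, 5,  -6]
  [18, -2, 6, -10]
A Jordan chain for λ = 2 of length 2:
v_1 = (9, 0, 9, 18)ᵀ
v_2 = (1, 0, 0, 0)ᵀ

Let N = A − (2)·I. We want v_2 with N^2 v_2 = 0 but N^1 v_2 ≠ 0; then v_{j-1} := N · v_j for j = 2, …, 2.

Pick v_2 = (1, 0, 0, 0)ᵀ.
Then v_1 = N · v_2 = (9, 0, 9, 18)ᵀ.

Sanity check: (A − (2)·I) v_1 = (0, 0, 0, 0)ᵀ = 0. ✓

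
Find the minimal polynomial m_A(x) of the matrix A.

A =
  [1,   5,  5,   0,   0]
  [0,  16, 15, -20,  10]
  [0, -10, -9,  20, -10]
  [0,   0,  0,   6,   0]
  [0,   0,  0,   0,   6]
x^2 - 7*x + 6

The characteristic polynomial is χ_A(x) = (x - 6)^3*(x - 1)^2, so the eigenvalues are known. The minimal polynomial is
  m_A(x) = Π_λ (x − λ)^{k_λ}
where k_λ is the size of the *largest* Jordan block for λ (equivalently, the smallest k with (A − λI)^k v = 0 for every generalised eigenvector v of λ).

  λ = 1: largest Jordan block has size 1, contributing (x − 1)
  λ = 6: largest Jordan block has size 1, contributing (x − 6)

So m_A(x) = (x - 6)*(x - 1) = x^2 - 7*x + 6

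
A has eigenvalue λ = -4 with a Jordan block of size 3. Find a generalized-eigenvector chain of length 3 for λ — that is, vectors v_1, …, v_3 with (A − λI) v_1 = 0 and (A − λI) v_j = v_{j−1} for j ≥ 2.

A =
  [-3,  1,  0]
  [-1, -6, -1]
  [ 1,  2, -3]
A Jordan chain for λ = -4 of length 3:
v_1 = (-1, 1, -1)ᵀ
v_2 = (1, -2, 2)ᵀ
v_3 = (0, 1, 0)ᵀ

Let N = A − (-4)·I. We want v_3 with N^3 v_3 = 0 but N^2 v_3 ≠ 0; then v_{j-1} := N · v_j for j = 3, …, 2.

Pick v_3 = (0, 1, 0)ᵀ.
Then v_2 = N · v_3 = (1, -2, 2)ᵀ.
Then v_1 = N · v_2 = (-1, 1, -1)ᵀ.

Sanity check: (A − (-4)·I) v_1 = (0, 0, 0)ᵀ = 0. ✓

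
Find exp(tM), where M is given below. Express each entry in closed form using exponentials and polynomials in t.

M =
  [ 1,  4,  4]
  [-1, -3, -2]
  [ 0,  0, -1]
e^{tM} =
  [2*t*exp(-t) + exp(-t), 4*t*exp(-t), 4*t*exp(-t)]
  [-t*exp(-t), -2*t*exp(-t) + exp(-t), -2*t*exp(-t)]
  [0, 0, exp(-t)]

Strategy: write M = P · J · P⁻¹ where J is a Jordan canonical form, so e^{tM} = P · e^{tJ} · P⁻¹, and e^{tJ} can be computed block-by-block.

M has Jordan form
J =
  [-1,  1,  0]
  [ 0, -1,  0]
  [ 0,  0, -1]
(up to reordering of blocks).

Per-block formulas:
  For a 1×1 block at λ = -1: exp(t · [-1]) = [e^(-1t)].
  For a 2×2 Jordan block J_2(-1): exp(t · J_2(-1)) = e^(-1t)·(I + t·N), where N is the 2×2 nilpotent shift.

After assembling e^{tJ} and conjugating by P, we get:

e^{tM} =
  [2*t*exp(-t) + exp(-t), 4*t*exp(-t), 4*t*exp(-t)]
  [-t*exp(-t), -2*t*exp(-t) + exp(-t), -2*t*exp(-t)]
  [0, 0, exp(-t)]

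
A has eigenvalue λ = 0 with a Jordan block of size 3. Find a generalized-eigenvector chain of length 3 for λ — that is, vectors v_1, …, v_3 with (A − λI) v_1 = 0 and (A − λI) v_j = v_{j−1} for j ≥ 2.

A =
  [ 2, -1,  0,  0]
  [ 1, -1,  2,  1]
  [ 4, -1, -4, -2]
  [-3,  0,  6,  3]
A Jordan chain for λ = 0 of length 3:
v_1 = (3, 6, -3, 9)ᵀ
v_2 = (2, 1, 4, -3)ᵀ
v_3 = (1, 0, 0, 0)ᵀ

Let N = A − (0)·I. We want v_3 with N^3 v_3 = 0 but N^2 v_3 ≠ 0; then v_{j-1} := N · v_j for j = 3, …, 2.

Pick v_3 = (1, 0, 0, 0)ᵀ.
Then v_2 = N · v_3 = (2, 1, 4, -3)ᵀ.
Then v_1 = N · v_2 = (3, 6, -3, 9)ᵀ.

Sanity check: (A − (0)·I) v_1 = (0, 0, 0, 0)ᵀ = 0. ✓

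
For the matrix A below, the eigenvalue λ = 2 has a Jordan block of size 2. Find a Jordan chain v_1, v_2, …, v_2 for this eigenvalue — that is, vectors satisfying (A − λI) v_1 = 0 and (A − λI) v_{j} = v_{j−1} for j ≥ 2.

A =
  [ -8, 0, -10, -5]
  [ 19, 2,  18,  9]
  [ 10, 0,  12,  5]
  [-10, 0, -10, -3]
A Jordan chain for λ = 2 of length 2:
v_1 = (0, 1, 0, 0)ᵀ
v_2 = (1, 0, -1, 0)ᵀ

Let N = A − (2)·I. We want v_2 with N^2 v_2 = 0 but N^1 v_2 ≠ 0; then v_{j-1} := N · v_j for j = 2, …, 2.

Pick v_2 = (1, 0, -1, 0)ᵀ.
Then v_1 = N · v_2 = (0, 1, 0, 0)ᵀ.

Sanity check: (A − (2)·I) v_1 = (0, 0, 0, 0)ᵀ = 0. ✓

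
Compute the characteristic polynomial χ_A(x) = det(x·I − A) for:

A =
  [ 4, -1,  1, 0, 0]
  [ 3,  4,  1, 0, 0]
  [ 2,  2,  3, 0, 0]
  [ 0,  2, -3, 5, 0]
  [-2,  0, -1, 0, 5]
x^5 - 21*x^4 + 174*x^3 - 710*x^2 + 1425*x - 1125

Expanding det(x·I − A) (e.g. by cofactor expansion or by noting that A is similar to its Jordan form J, which has the same characteristic polynomial as A) gives
  χ_A(x) = x^5 - 21*x^4 + 174*x^3 - 710*x^2 + 1425*x - 1125
which factors as (x - 5)^3*(x - 3)^2. The eigenvalues (with algebraic multiplicities) are λ = 3 with multiplicity 2, λ = 5 with multiplicity 3.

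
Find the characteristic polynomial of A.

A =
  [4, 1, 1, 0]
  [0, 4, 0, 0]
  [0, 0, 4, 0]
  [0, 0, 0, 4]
x^4 - 16*x^3 + 96*x^2 - 256*x + 256

Expanding det(x·I − A) (e.g. by cofactor expansion or by noting that A is similar to its Jordan form J, which has the same characteristic polynomial as A) gives
  χ_A(x) = x^4 - 16*x^3 + 96*x^2 - 256*x + 256
which factors as (x - 4)^4. The eigenvalues (with algebraic multiplicities) are λ = 4 with multiplicity 4.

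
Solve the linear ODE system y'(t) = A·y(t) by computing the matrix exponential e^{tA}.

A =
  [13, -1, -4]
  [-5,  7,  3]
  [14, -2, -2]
e^{tA} =
  [-t^2*exp(6*t) + 7*t*exp(6*t) + exp(6*t), -t*exp(6*t), t^2*exp(6*t)/2 - 4*t*exp(6*t)]
  [t^2*exp(6*t) - 5*t*exp(6*t), t*exp(6*t) + exp(6*t), -t^2*exp(6*t)/2 + 3*t*exp(6*t)]
  [-2*t^2*exp(6*t) + 14*t*exp(6*t), -2*t*exp(6*t), t^2*exp(6*t) - 8*t*exp(6*t) + exp(6*t)]

Strategy: write A = P · J · P⁻¹ where J is a Jordan canonical form, so e^{tA} = P · e^{tJ} · P⁻¹, and e^{tJ} can be computed block-by-block.

A has Jordan form
J =
  [6, 1, 0]
  [0, 6, 1]
  [0, 0, 6]
(up to reordering of blocks).

Per-block formulas:
  For a 3×3 Jordan block J_3(6): exp(t · J_3(6)) = e^(6t)·(I + t·N + (t^2/2)·N^2), where N is the 3×3 nilpotent shift.

After assembling e^{tJ} and conjugating by P, we get:

e^{tA} =
  [-t^2*exp(6*t) + 7*t*exp(6*t) + exp(6*t), -t*exp(6*t), t^2*exp(6*t)/2 - 4*t*exp(6*t)]
  [t^2*exp(6*t) - 5*t*exp(6*t), t*exp(6*t) + exp(6*t), -t^2*exp(6*t)/2 + 3*t*exp(6*t)]
  [-2*t^2*exp(6*t) + 14*t*exp(6*t), -2*t*exp(6*t), t^2*exp(6*t) - 8*t*exp(6*t) + exp(6*t)]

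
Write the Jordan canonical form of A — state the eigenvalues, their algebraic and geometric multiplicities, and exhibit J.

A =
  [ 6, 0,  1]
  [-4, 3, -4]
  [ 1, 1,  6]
J_3(5)

The characteristic polynomial is
  det(x·I − A) = x^3 - 15*x^2 + 75*x - 125 = (x - 5)^3

Eigenvalues and multiplicities (the geometric multiplicity of λ is n − rank(A − λI), which equals the number of Jordan blocks for λ):
  λ = 5: algebraic multiplicity = 3, geometric multiplicity = 1

Determining the block sizes for each eigenvalue:
  λ = 5: one block (gm = 1), so the single block has size am = 3 → block sizes [3]

Assembling the blocks gives a Jordan form
J =
  [5, 1, 0]
  [0, 5, 1]
  [0, 0, 5]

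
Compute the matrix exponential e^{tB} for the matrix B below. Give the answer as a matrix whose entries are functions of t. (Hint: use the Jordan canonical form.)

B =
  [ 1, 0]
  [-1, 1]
e^{tB} =
  [exp(t), 0]
  [-t*exp(t), exp(t)]

Strategy: write B = P · J · P⁻¹ where J is a Jordan canonical form, so e^{tB} = P · e^{tJ} · P⁻¹, and e^{tJ} can be computed block-by-block.

B has Jordan form
J =
  [1, 1]
  [0, 1]
(up to reordering of blocks).

Per-block formulas:
  For a 2×2 Jordan block J_2(1): exp(t · J_2(1)) = e^(1t)·(I + t·N), where N is the 2×2 nilpotent shift.

After assembling e^{tJ} and conjugating by P, we get:

e^{tB} =
  [exp(t), 0]
  [-t*exp(t), exp(t)]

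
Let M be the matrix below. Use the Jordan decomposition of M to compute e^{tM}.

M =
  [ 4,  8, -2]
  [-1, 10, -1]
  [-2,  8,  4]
e^{tM} =
  [-2*t*exp(6*t) + exp(6*t), 8*t*exp(6*t), -2*t*exp(6*t)]
  [-t*exp(6*t), 4*t*exp(6*t) + exp(6*t), -t*exp(6*t)]
  [-2*t*exp(6*t), 8*t*exp(6*t), -2*t*exp(6*t) + exp(6*t)]

Strategy: write M = P · J · P⁻¹ where J is a Jordan canonical form, so e^{tM} = P · e^{tJ} · P⁻¹, and e^{tJ} can be computed block-by-block.

M has Jordan form
J =
  [6, 1, 0]
  [0, 6, 0]
  [0, 0, 6]
(up to reordering of blocks).

Per-block formulas:
  For a 2×2 Jordan block J_2(6): exp(t · J_2(6)) = e^(6t)·(I + t·N), where N is the 2×2 nilpotent shift.
  For a 1×1 block at λ = 6: exp(t · [6]) = [e^(6t)].

After assembling e^{tJ} and conjugating by P, we get:

e^{tM} =
  [-2*t*exp(6*t) + exp(6*t), 8*t*exp(6*t), -2*t*exp(6*t)]
  [-t*exp(6*t), 4*t*exp(6*t) + exp(6*t), -t*exp(6*t)]
  [-2*t*exp(6*t), 8*t*exp(6*t), -2*t*exp(6*t) + exp(6*t)]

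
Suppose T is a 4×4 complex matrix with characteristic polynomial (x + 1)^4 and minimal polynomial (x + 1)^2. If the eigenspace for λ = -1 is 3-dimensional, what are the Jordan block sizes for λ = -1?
Block sizes for λ = -1: [2, 1, 1]

Step 1 — from the characteristic polynomial, algebraic multiplicity of λ = -1 is 4. From dim ker(T − (-1)·I) = 3, there are exactly 3 Jordan blocks for λ = -1.
Step 2 — from the minimal polynomial, the factor (x + 1)^2 tells us the largest block for λ = -1 has size 2.
Step 3 — with total size 4, 3 blocks, and largest block 2, the block sizes (in nonincreasing order) are [2, 1, 1].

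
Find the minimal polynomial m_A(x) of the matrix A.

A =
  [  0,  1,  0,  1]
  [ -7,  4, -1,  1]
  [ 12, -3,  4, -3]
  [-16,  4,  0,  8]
x^3 - 12*x^2 + 48*x - 64

The characteristic polynomial is χ_A(x) = (x - 4)^4, so the eigenvalues are known. The minimal polynomial is
  m_A(x) = Π_λ (x − λ)^{k_λ}
where k_λ is the size of the *largest* Jordan block for λ (equivalently, the smallest k with (A − λI)^k v = 0 for every generalised eigenvector v of λ).

  λ = 4: largest Jordan block has size 3, contributing (x − 4)^3

So m_A(x) = (x - 4)^3 = x^3 - 12*x^2 + 48*x - 64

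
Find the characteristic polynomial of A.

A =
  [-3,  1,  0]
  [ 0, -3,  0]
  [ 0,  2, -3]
x^3 + 9*x^2 + 27*x + 27

Expanding det(x·I − A) (e.g. by cofactor expansion or by noting that A is similar to its Jordan form J, which has the same characteristic polynomial as A) gives
  χ_A(x) = x^3 + 9*x^2 + 27*x + 27
which factors as (x + 3)^3. The eigenvalues (with algebraic multiplicities) are λ = -3 with multiplicity 3.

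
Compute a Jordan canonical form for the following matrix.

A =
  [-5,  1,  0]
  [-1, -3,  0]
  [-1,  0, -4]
J_3(-4)

The characteristic polynomial is
  det(x·I − A) = x^3 + 12*x^2 + 48*x + 64 = (x + 4)^3

Eigenvalues and multiplicities (the geometric multiplicity of λ is n − rank(A − λI), which equals the number of Jordan blocks for λ):
  λ = -4: algebraic multiplicity = 3, geometric multiplicity = 1

Determining the block sizes for each eigenvalue:
  λ = -4: one block (gm = 1), so the single block has size am = 3 → block sizes [3]

Assembling the blocks gives a Jordan form
J =
  [-4,  1,  0]
  [ 0, -4,  1]
  [ 0,  0, -4]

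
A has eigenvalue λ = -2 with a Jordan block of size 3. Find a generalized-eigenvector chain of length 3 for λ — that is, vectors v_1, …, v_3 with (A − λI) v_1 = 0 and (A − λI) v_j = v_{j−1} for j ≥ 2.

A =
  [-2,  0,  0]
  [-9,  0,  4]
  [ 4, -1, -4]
A Jordan chain for λ = -2 of length 3:
v_1 = (0, -2, 1)ᵀ
v_2 = (0, -9, 4)ᵀ
v_3 = (1, 0, 0)ᵀ

Let N = A − (-2)·I. We want v_3 with N^3 v_3 = 0 but N^2 v_3 ≠ 0; then v_{j-1} := N · v_j for j = 3, …, 2.

Pick v_3 = (1, 0, 0)ᵀ.
Then v_2 = N · v_3 = (0, -9, 4)ᵀ.
Then v_1 = N · v_2 = (0, -2, 1)ᵀ.

Sanity check: (A − (-2)·I) v_1 = (0, 0, 0)ᵀ = 0. ✓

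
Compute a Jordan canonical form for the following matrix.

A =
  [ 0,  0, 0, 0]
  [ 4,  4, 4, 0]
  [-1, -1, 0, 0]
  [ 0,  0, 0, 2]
J_1(0) ⊕ J_2(2) ⊕ J_1(2)

The characteristic polynomial is
  det(x·I − A) = x^4 - 6*x^3 + 12*x^2 - 8*x = x*(x - 2)^3

Eigenvalues and multiplicities (the geometric multiplicity of λ is n − rank(A − λI), which equals the number of Jordan blocks for λ):
  λ = 0: algebraic multiplicity = 1, geometric multiplicity = 1
  λ = 2: algebraic multiplicity = 3, geometric multiplicity = 2

Determining the block sizes for each eigenvalue:
  λ = 0: one block (gm = 1), so the single block has size am = 1 → block sizes [1]
  λ = 2: 2 blocks summing to 3 forces exactly one block of size 2 and the rest size 1 → block sizes [2, 1]

Assembling the blocks gives a Jordan form
J =
  [0, 0, 0, 0]
  [0, 2, 1, 0]
  [0, 0, 2, 0]
  [0, 0, 0, 2]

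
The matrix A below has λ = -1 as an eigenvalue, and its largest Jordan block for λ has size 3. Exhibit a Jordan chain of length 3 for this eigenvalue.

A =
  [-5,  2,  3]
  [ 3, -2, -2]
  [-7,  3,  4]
A Jordan chain for λ = -1 of length 3:
v_1 = (1, -1, 2)ᵀ
v_2 = (-4, 3, -7)ᵀ
v_3 = (1, 0, 0)ᵀ

Let N = A − (-1)·I. We want v_3 with N^3 v_3 = 0 but N^2 v_3 ≠ 0; then v_{j-1} := N · v_j for j = 3, …, 2.

Pick v_3 = (1, 0, 0)ᵀ.
Then v_2 = N · v_3 = (-4, 3, -7)ᵀ.
Then v_1 = N · v_2 = (1, -1, 2)ᵀ.

Sanity check: (A − (-1)·I) v_1 = (0, 0, 0)ᵀ = 0. ✓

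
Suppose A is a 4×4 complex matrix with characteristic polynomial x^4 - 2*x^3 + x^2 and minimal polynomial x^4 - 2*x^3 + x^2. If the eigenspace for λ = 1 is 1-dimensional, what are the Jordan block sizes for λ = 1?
Block sizes for λ = 1: [2]

Step 1 — from the characteristic polynomial, algebraic multiplicity of λ = 1 is 2. From dim ker(A − (1)·I) = 1, there are exactly 1 Jordan blocks for λ = 1.
Step 2 — from the minimal polynomial, the factor (x − 1)^2 tells us the largest block for λ = 1 has size 2.
Step 3 — with total size 2, 1 blocks, and largest block 2, the block sizes (in nonincreasing order) are [2].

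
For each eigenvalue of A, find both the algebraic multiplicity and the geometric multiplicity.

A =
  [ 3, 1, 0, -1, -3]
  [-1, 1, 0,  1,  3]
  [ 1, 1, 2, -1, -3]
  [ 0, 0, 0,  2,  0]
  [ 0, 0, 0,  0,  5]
λ = 2: alg = 4, geom = 3; λ = 5: alg = 1, geom = 1

Step 1 — factor the characteristic polynomial to read off the algebraic multiplicities:
  χ_A(x) = (x - 5)*(x - 2)^4

Step 2 — compute geometric multiplicities via the rank-nullity identity g(λ) = n − rank(A − λI):
  rank(A − (2)·I) = 2, so dim ker(A − (2)·I) = n − 2 = 3
  rank(A − (5)·I) = 4, so dim ker(A − (5)·I) = n − 4 = 1

Summary:
  λ = 2: algebraic multiplicity = 4, geometric multiplicity = 3
  λ = 5: algebraic multiplicity = 1, geometric multiplicity = 1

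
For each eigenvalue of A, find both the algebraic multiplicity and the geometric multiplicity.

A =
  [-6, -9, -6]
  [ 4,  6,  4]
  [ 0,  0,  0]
λ = 0: alg = 3, geom = 2

Step 1 — factor the characteristic polynomial to read off the algebraic multiplicities:
  χ_A(x) = x^3

Step 2 — compute geometric multiplicities via the rank-nullity identity g(λ) = n − rank(A − λI):
  rank(A − (0)·I) = 1, so dim ker(A − (0)·I) = n − 1 = 2

Summary:
  λ = 0: algebraic multiplicity = 3, geometric multiplicity = 2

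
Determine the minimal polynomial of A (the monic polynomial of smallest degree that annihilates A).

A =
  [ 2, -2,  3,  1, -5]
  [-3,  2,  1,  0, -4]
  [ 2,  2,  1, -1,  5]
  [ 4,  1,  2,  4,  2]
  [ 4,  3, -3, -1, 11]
x^3 - 12*x^2 + 48*x - 64

The characteristic polynomial is χ_A(x) = (x - 4)^5, so the eigenvalues are known. The minimal polynomial is
  m_A(x) = Π_λ (x − λ)^{k_λ}
where k_λ is the size of the *largest* Jordan block for λ (equivalently, the smallest k with (A − λI)^k v = 0 for every generalised eigenvector v of λ).

  λ = 4: largest Jordan block has size 3, contributing (x − 4)^3

So m_A(x) = (x - 4)^3 = x^3 - 12*x^2 + 48*x - 64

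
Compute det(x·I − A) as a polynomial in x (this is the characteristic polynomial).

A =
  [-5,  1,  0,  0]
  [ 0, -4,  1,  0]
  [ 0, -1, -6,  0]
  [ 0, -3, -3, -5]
x^4 + 20*x^3 + 150*x^2 + 500*x + 625

Expanding det(x·I − A) (e.g. by cofactor expansion or by noting that A is similar to its Jordan form J, which has the same characteristic polynomial as A) gives
  χ_A(x) = x^4 + 20*x^3 + 150*x^2 + 500*x + 625
which factors as (x + 5)^4. The eigenvalues (with algebraic multiplicities) are λ = -5 with multiplicity 4.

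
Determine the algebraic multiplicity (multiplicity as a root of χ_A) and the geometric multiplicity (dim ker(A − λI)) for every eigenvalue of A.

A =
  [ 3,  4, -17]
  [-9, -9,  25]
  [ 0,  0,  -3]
λ = -3: alg = 3, geom = 1

Step 1 — factor the characteristic polynomial to read off the algebraic multiplicities:
  χ_A(x) = (x + 3)^3

Step 2 — compute geometric multiplicities via the rank-nullity identity g(λ) = n − rank(A − λI):
  rank(A − (-3)·I) = 2, so dim ker(A − (-3)·I) = n − 2 = 1

Summary:
  λ = -3: algebraic multiplicity = 3, geometric multiplicity = 1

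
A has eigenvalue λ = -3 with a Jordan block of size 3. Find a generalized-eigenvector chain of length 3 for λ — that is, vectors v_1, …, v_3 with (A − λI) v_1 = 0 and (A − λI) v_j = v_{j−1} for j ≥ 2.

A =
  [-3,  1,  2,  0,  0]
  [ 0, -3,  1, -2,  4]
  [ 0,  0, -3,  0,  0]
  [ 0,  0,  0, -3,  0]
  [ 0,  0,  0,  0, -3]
A Jordan chain for λ = -3 of length 3:
v_1 = (1, 0, 0, 0, 0)ᵀ
v_2 = (2, 1, 0, 0, 0)ᵀ
v_3 = (0, 0, 1, 0, 0)ᵀ

Let N = A − (-3)·I. We want v_3 with N^3 v_3 = 0 but N^2 v_3 ≠ 0; then v_{j-1} := N · v_j for j = 3, …, 2.

Pick v_3 = (0, 0, 1, 0, 0)ᵀ.
Then v_2 = N · v_3 = (2, 1, 0, 0, 0)ᵀ.
Then v_1 = N · v_2 = (1, 0, 0, 0, 0)ᵀ.

Sanity check: (A − (-3)·I) v_1 = (0, 0, 0, 0, 0)ᵀ = 0. ✓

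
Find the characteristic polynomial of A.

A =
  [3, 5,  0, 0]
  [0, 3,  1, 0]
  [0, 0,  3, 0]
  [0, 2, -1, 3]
x^4 - 12*x^3 + 54*x^2 - 108*x + 81

Expanding det(x·I − A) (e.g. by cofactor expansion or by noting that A is similar to its Jordan form J, which has the same characteristic polynomial as A) gives
  χ_A(x) = x^4 - 12*x^3 + 54*x^2 - 108*x + 81
which factors as (x - 3)^4. The eigenvalues (with algebraic multiplicities) are λ = 3 with multiplicity 4.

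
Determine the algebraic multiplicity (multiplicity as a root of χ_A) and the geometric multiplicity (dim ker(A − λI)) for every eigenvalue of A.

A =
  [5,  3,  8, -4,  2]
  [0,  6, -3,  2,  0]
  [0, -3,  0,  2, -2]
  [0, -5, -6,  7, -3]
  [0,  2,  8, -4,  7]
λ = 5: alg = 5, geom = 2

Step 1 — factor the characteristic polynomial to read off the algebraic multiplicities:
  χ_A(x) = (x - 5)^5

Step 2 — compute geometric multiplicities via the rank-nullity identity g(λ) = n − rank(A − λI):
  rank(A − (5)·I) = 3, so dim ker(A − (5)·I) = n − 3 = 2

Summary:
  λ = 5: algebraic multiplicity = 5, geometric multiplicity = 2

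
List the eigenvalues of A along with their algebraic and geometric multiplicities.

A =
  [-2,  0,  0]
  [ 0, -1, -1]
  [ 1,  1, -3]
λ = -2: alg = 3, geom = 1

Step 1 — factor the characteristic polynomial to read off the algebraic multiplicities:
  χ_A(x) = (x + 2)^3

Step 2 — compute geometric multiplicities via the rank-nullity identity g(λ) = n − rank(A − λI):
  rank(A − (-2)·I) = 2, so dim ker(A − (-2)·I) = n − 2 = 1

Summary:
  λ = -2: algebraic multiplicity = 3, geometric multiplicity = 1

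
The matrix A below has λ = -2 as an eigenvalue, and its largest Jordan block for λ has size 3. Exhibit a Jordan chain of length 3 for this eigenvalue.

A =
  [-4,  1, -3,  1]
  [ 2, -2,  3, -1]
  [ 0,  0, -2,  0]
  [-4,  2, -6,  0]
A Jordan chain for λ = -2 of length 3:
v_1 = (2, 0, 0, 4)ᵀ
v_2 = (-2, 2, 0, -4)ᵀ
v_3 = (1, 0, 0, 0)ᵀ

Let N = A − (-2)·I. We want v_3 with N^3 v_3 = 0 but N^2 v_3 ≠ 0; then v_{j-1} := N · v_j for j = 3, …, 2.

Pick v_3 = (1, 0, 0, 0)ᵀ.
Then v_2 = N · v_3 = (-2, 2, 0, -4)ᵀ.
Then v_1 = N · v_2 = (2, 0, 0, 4)ᵀ.

Sanity check: (A − (-2)·I) v_1 = (0, 0, 0, 0)ᵀ = 0. ✓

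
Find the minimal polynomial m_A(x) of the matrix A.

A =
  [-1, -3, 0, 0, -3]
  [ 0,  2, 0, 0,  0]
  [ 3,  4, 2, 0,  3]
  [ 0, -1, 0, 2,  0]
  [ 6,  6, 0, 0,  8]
x^3 - 9*x^2 + 24*x - 20

The characteristic polynomial is χ_A(x) = (x - 5)*(x - 2)^4, so the eigenvalues are known. The minimal polynomial is
  m_A(x) = Π_λ (x − λ)^{k_λ}
where k_λ is the size of the *largest* Jordan block for λ (equivalently, the smallest k with (A − λI)^k v = 0 for every generalised eigenvector v of λ).

  λ = 2: largest Jordan block has size 2, contributing (x − 2)^2
  λ = 5: largest Jordan block has size 1, contributing (x − 5)

So m_A(x) = (x - 5)*(x - 2)^2 = x^3 - 9*x^2 + 24*x - 20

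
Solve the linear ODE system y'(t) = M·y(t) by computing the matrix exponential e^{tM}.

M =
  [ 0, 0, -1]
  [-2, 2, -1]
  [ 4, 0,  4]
e^{tM} =
  [-2*t*exp(2*t) + exp(2*t), 0, -t*exp(2*t)]
  [-2*t*exp(2*t), exp(2*t), -t*exp(2*t)]
  [4*t*exp(2*t), 0, 2*t*exp(2*t) + exp(2*t)]

Strategy: write M = P · J · P⁻¹ where J is a Jordan canonical form, so e^{tM} = P · e^{tJ} · P⁻¹, and e^{tJ} can be computed block-by-block.

M has Jordan form
J =
  [2, 1, 0]
  [0, 2, 0]
  [0, 0, 2]
(up to reordering of blocks).

Per-block formulas:
  For a 2×2 Jordan block J_2(2): exp(t · J_2(2)) = e^(2t)·(I + t·N), where N is the 2×2 nilpotent shift.
  For a 1×1 block at λ = 2: exp(t · [2]) = [e^(2t)].

After assembling e^{tJ} and conjugating by P, we get:

e^{tM} =
  [-2*t*exp(2*t) + exp(2*t), 0, -t*exp(2*t)]
  [-2*t*exp(2*t), exp(2*t), -t*exp(2*t)]
  [4*t*exp(2*t), 0, 2*t*exp(2*t) + exp(2*t)]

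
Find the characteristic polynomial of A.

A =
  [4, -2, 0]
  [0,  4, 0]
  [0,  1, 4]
x^3 - 12*x^2 + 48*x - 64

Expanding det(x·I − A) (e.g. by cofactor expansion or by noting that A is similar to its Jordan form J, which has the same characteristic polynomial as A) gives
  χ_A(x) = x^3 - 12*x^2 + 48*x - 64
which factors as (x - 4)^3. The eigenvalues (with algebraic multiplicities) are λ = 4 with multiplicity 3.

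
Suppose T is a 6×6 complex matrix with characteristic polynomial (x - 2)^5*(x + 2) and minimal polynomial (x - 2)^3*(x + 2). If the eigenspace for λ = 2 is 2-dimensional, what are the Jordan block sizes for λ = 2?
Block sizes for λ = 2: [3, 2]

Step 1 — from the characteristic polynomial, algebraic multiplicity of λ = 2 is 5. From dim ker(T − (2)·I) = 2, there are exactly 2 Jordan blocks for λ = 2.
Step 2 — from the minimal polynomial, the factor (x − 2)^3 tells us the largest block for λ = 2 has size 3.
Step 3 — with total size 5, 2 blocks, and largest block 3, the block sizes (in nonincreasing order) are [3, 2].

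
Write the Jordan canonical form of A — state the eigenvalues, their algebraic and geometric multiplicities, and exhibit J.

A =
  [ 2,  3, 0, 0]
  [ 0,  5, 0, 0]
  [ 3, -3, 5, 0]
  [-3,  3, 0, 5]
J_1(2) ⊕ J_1(5) ⊕ J_1(5) ⊕ J_1(5)

The characteristic polynomial is
  det(x·I − A) = x^4 - 17*x^3 + 105*x^2 - 275*x + 250 = (x - 5)^3*(x - 2)

Eigenvalues and multiplicities (the geometric multiplicity of λ is n − rank(A − λI), which equals the number of Jordan blocks for λ):
  λ = 2: algebraic multiplicity = 1, geometric multiplicity = 1
  λ = 5: algebraic multiplicity = 3, geometric multiplicity = 3

Determining the block sizes for each eigenvalue:
  λ = 2: one block (gm = 1), so the single block has size am = 1 → block sizes [1]
  λ = 5: gm = am = 3, so every block has size 1 → block sizes [1, 1, 1]

Assembling the blocks gives a Jordan form
J =
  [2, 0, 0, 0]
  [0, 5, 0, 0]
  [0, 0, 5, 0]
  [0, 0, 0, 5]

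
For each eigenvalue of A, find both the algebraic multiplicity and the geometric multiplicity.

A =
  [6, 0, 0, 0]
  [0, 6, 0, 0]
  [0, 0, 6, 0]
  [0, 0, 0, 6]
λ = 6: alg = 4, geom = 4

Step 1 — factor the characteristic polynomial to read off the algebraic multiplicities:
  χ_A(x) = (x - 6)^4

Step 2 — compute geometric multiplicities via the rank-nullity identity g(λ) = n − rank(A − λI):
  rank(A − (6)·I) = 0, so dim ker(A − (6)·I) = n − 0 = 4

Summary:
  λ = 6: algebraic multiplicity = 4, geometric multiplicity = 4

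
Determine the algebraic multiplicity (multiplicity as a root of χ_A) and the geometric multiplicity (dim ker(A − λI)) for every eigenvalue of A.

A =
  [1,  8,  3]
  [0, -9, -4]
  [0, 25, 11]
λ = 1: alg = 3, geom = 1

Step 1 — factor the characteristic polynomial to read off the algebraic multiplicities:
  χ_A(x) = (x - 1)^3

Step 2 — compute geometric multiplicities via the rank-nullity identity g(λ) = n − rank(A − λI):
  rank(A − (1)·I) = 2, so dim ker(A − (1)·I) = n − 2 = 1

Summary:
  λ = 1: algebraic multiplicity = 3, geometric multiplicity = 1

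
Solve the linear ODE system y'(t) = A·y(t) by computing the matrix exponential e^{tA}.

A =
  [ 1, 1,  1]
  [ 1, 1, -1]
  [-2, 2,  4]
e^{tA} =
  [-t*exp(2*t) + exp(2*t), t*exp(2*t), t*exp(2*t)]
  [t*exp(2*t), -t*exp(2*t) + exp(2*t), -t*exp(2*t)]
  [-2*t*exp(2*t), 2*t*exp(2*t), 2*t*exp(2*t) + exp(2*t)]

Strategy: write A = P · J · P⁻¹ where J is a Jordan canonical form, so e^{tA} = P · e^{tJ} · P⁻¹, and e^{tJ} can be computed block-by-block.

A has Jordan form
J =
  [2, 1, 0]
  [0, 2, 0]
  [0, 0, 2]
(up to reordering of blocks).

Per-block formulas:
  For a 1×1 block at λ = 2: exp(t · [2]) = [e^(2t)].
  For a 2×2 Jordan block J_2(2): exp(t · J_2(2)) = e^(2t)·(I + t·N), where N is the 2×2 nilpotent shift.

After assembling e^{tJ} and conjugating by P, we get:

e^{tA} =
  [-t*exp(2*t) + exp(2*t), t*exp(2*t), t*exp(2*t)]
  [t*exp(2*t), -t*exp(2*t) + exp(2*t), -t*exp(2*t)]
  [-2*t*exp(2*t), 2*t*exp(2*t), 2*t*exp(2*t) + exp(2*t)]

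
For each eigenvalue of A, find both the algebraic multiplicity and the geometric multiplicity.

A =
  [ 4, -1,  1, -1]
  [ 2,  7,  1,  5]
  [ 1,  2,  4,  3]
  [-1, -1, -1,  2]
λ = 4: alg = 3, geom = 2; λ = 5: alg = 1, geom = 1

Step 1 — factor the characteristic polynomial to read off the algebraic multiplicities:
  χ_A(x) = (x - 5)*(x - 4)^3

Step 2 — compute geometric multiplicities via the rank-nullity identity g(λ) = n − rank(A − λI):
  rank(A − (4)·I) = 2, so dim ker(A − (4)·I) = n − 2 = 2
  rank(A − (5)·I) = 3, so dim ker(A − (5)·I) = n − 3 = 1

Summary:
  λ = 4: algebraic multiplicity = 3, geometric multiplicity = 2
  λ = 5: algebraic multiplicity = 1, geometric multiplicity = 1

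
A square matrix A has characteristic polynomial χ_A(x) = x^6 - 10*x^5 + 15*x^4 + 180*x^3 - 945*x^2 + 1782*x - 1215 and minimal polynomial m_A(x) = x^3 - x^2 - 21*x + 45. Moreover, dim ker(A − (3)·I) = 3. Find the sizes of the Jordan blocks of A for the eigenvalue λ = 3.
Block sizes for λ = 3: [2, 2, 1]

Step 1 — from the characteristic polynomial, algebraic multiplicity of λ = 3 is 5. From dim ker(A − (3)·I) = 3, there are exactly 3 Jordan blocks for λ = 3.
Step 2 — from the minimal polynomial, the factor (x − 3)^2 tells us the largest block for λ = 3 has size 2.
Step 3 — with total size 5, 3 blocks, and largest block 2, the block sizes (in nonincreasing order) are [2, 2, 1].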